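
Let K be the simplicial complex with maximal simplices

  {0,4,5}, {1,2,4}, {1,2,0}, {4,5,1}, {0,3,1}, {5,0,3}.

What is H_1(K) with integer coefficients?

Order the vertices as 0 < 1 < 2 < 3 < 4 < 5. Listing each simplex with vertices in this order, K has dimension 2 with simplices:

  0-simplices (6): [0], [1], [2], [3], [4], [5]
  1-simplices (12): [0,1], [0,2], [0,3], [0,4], [0,5], [1,2], [1,3], [1,4], [1,5], [2,4], [3,5], [4,5]
  2-simplices (6): [0,1,2], [0,1,3], [0,3,5], [0,4,5], [1,2,4], [1,4,5]

Hence C_0 ≅ Z^6, C_1 ≅ Z^12, C_2 ≅ Z^6.

Boundary ∂_1: C_1 → C_0 is given by ∂[p,q] = [q] − [p]. For instance
  ∂[4,5] = [5] − [4].
The resulting 6×12 matrix has rank 5, and its Smith normal form has invariant factors (1,1,1,1,1).

∂_2: C_2 → C_1 maps a triangle to the signed sum of its edges. For instance
  ∂[0,1,2] = [1,2] − [0,2] + [0,1],
  ∂[1,4,5] = [4,5] − [1,5] + [1,4].
This gives a 12×6 integer matrix of rank 6; reducing to Smith normal form yields diagonal entries (1,1,1,1,1,1).

Computing H_k = (kernel of ∂_k) / (image of ∂_{k+1}):

  H_1: rank ker ∂_1 − rank ∂_2 = (12 − 5) − 6 = 1, and the invariant factors of ∂_2 are all 1, so H_1 = Z.

H_1 ≅ Z.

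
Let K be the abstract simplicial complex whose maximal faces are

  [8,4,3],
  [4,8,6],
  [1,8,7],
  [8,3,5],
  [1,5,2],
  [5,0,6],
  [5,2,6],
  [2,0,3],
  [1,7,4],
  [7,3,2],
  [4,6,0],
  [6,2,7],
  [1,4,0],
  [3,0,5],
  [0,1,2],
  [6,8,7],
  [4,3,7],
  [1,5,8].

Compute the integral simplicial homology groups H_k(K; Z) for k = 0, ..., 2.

Order the vertices as 0 < 1 < 2 < 3 < 4 < 5 < 6 < 7 < 8. Listing each simplex with vertices in this order, K has dimension 2 with simplices:

  0-simplices (9): [0], [1], [2], [3], [4], [5], [6], [7], [8]
  1-simplices (27): (27 of them)
  2-simplices (18): [0,1,2], [0,1,4], [0,2,3], [0,3,5], [0,4,6], [0,5,6], [1,2,5], [1,4,7], [1,5,8], [1,7,8], [2,3,7], [2,5,6], [2,6,7], [3,4,7], [3,4,8], [3,5,8], [4,6,8], [6,7,8]

Hence C_0 ≅ Z^9, C_1 ≅ Z^27, C_2 ≅ Z^18.

∂_1: C_1 → C_0 sends each edge [p,q] (with p < q) to q − p. For instance
  ∂[4,6] = [6] − [4].
As a 9×27 matrix over Z this has rank 8, with invariant factors (1,1,1,1,1,1,1,1).

∂_2: C_2 → C_1 acts by ∂[p,q,r] = [q,r] − [p,r] + [p,q]. For instance
  ∂[0,5,6] = [5,6] − [0,6] + [0,5],
  ∂[1,4,7] = [4,7] − [1,7] + [1,4].
This gives a 27×18 integer matrix of rank 18; reducing to Smith normal form yields diagonal entries (1,1,1,1,1,1,1,1,1,1,1,1,1,1,1,1,1,2).

From H_k ≅ ker(∂_k) / im(∂_{k+1}) we obtain:

  H_0: rank C_0 − rank ∂_1 = 9 − 8 = 1, and the invariant factors of ∂_1 are all 1, so H_0 = Z.
  H_1: rank ker ∂_1 − rank ∂_2 = (27 − 8) − 18 = 1, and ∂_2 has invariant factor 2 > 1, so H_1 = Z ⊕ Z/2.
  H_2: rank ker ∂_2 − rank ∂_3 = (18 − 18) − 0 = 0, and there is no ∂_3, so H_2 = 0.

H_0 ≅ Z,  H_1 ≅ Z ⊕ Z/2,  H_2 = 0.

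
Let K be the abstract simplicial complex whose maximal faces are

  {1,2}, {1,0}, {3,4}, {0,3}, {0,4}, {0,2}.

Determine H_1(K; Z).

Take the total order 0 < 1 < 2 < 3 < 4 on the vertex set. Then K (dimension 1) consists of the simplices:

  0-simplices (5): [0], [1], [2], [3], [4]
  1-simplices (6): [0,1], [0,2], [0,3], [0,4], [1,2], [3,4]

giving chain groups C_0 ≅ Z^5, C_1 ≅ Z^6.

∂_1: C_1 → C_0 is given by ∂[p,q] = [q] − [p].
The resulting 5×6 matrix has rank 4, and its Smith normal form has invariant factors (1,1,1,1).

Computing H_k = (kernel of ∂_k) / (image of ∂_{k+1}):

  H_1: rank ker ∂_1 − rank ∂_2 = (6 − 4) − 0 = 2, and there is no ∂_2, so H_1 ≅ Z^2.

H_1 = Z^2.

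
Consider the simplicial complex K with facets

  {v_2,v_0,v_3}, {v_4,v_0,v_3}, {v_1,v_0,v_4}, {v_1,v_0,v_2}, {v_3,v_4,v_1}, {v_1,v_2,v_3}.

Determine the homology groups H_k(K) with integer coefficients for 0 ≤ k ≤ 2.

H_0 ≅ Z,  H_1 = 0,  H_2 ≅ Z.

K has 5 vertices, 9 edges, 6 triangles.
rank ∂_0 = 0, rank ∂_1 = 4 ⇒ b_0 = 5 − 0 − 4 = 1; all invariant factors of ∂_1 are 1 so no torsion. So H_0 ≅ Z.
rank ∂_1 = 4, rank ∂_2 = 5 ⇒ b_1 = 9 − 4 − 5 = 0; all invariant factors of ∂_2 are 1 so no torsion. So H_1 ≅ 0.
rank ∂_2 = 5, rank ∂_3 = 0 ⇒ b_2 = 6 − 5 − 0 = 1. So H_2 ≅ Z.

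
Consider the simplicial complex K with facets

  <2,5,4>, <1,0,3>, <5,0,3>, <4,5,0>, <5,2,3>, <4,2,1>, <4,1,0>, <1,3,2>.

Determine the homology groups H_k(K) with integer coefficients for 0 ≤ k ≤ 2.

H_0 ≅ Z,  H_1 = 0,  H_2 ≅ Z.

Order the vertices as 0 < 1 < 2 < 3 < 4 < 5. Listing each simplex with vertices in this order, K has dimension 2 with simplices:

  0-simplices (6): [0], [1], [2], [3], [4], [5]
  1-simplices (12): [0,1], [0,3], [0,4], [0,5], [1,2], [1,3], [1,4], [2,3], [2,4], [2,5], [3,5], [4,5]
  2-simplices (8): [0,1,3], [0,1,4], [0,3,5], [0,4,5], [1,2,3], [1,2,4], [2,3,5], [2,4,5]

so the chain groups are C_0 ≅ Z^6, C_1 ≅ Z^12, C_2 ≅ Z^8.

Boundary ∂_1: C_1 → C_0 is given by ∂[p,q] = [q] − [p]. For instance
  ∂[1,2] = [2] − [1].
The resulting 6×12 matrix has rank 5, and its Smith normal form has invariant factors (1,1,1,1,1).

∂_2: C_2 → C_1 sends each 2-simplex [p,q,r] to [q,r] − [p,r] + [p,q]. For instance
  ∂[0,1,4] = [1,4] − [0,4] + [0,1],
  ∂[2,3,5] = [3,5] − [2,5] + [2,3].
This gives a 12×8 integer matrix of rank 7; reducing to Smith normal form yields diagonal entries (1,1,1,1,1,1,1).

Now H_k = ker ∂_k / im ∂_{k+1}, so:

  H_0: rank C_0 − rank ∂_1 = 6 − 5 = 1, and the invariant factors of ∂_1 are all 1, so H_0 ≅ Z.
  H_1: rank ker ∂_1 − rank ∂_2 = (12 − 5) − 7 = 0, and the invariant factors of ∂_2 are all 1, so H_1 ≅ 0.
  H_2: rank ker ∂_2 − rank ∂_3 = (8 − 7) − 0 = 1, and there is no ∂_3, so H_2 ≅ Z.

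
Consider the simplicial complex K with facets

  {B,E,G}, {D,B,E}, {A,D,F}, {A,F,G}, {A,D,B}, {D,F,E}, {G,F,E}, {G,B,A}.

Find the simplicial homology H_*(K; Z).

Order the vertices as A < B < D < E < F < G. Listing each simplex with vertices in this order, K has dimension 2 with simplices:

  0-simplices (6): A, B, D, E, F, G
  1-simplices (12): AB, AD, AF, AG, BD, BE, BG, DE, DF, EF, EG, FG
  2-simplices (8): ABD, ABG, ADF, AFG, BDE, BEG, DEF, EFG

so the chain groups are C_0 ≅ Z^6, C_1 ≅ Z^12, C_2 ≅ Z^8.

∂_1: C_1 → C_0 is given by ∂[p,q] = [q] − [p]. For instance
  ∂BG = G − B.
The 6×12 boundary matrix has rank 5 and Smith normal form diag(1,1,1,1,1).

∂_2: C_2 → C_1 sends each 2-simplex [p,q,r] to [q,r] − [p,r] + [p,q]. For instance
  ∂BEG = EG − BG + BE,
  ∂BDE = DE − BE + BD.
As a 12×8 matrix over Z this has rank 7, with invariant factors (1,1,1,1,1,1,1).

Computing H_k = (kernel of ∂_k) / (image of ∂_{k+1}):

  H_0: rank C_0 − rank ∂_1 = 6 − 5 = 1, and the invariant factors of ∂_1 are all 1, so H_0 ≅ Z.
  H_1: rank ker ∂_1 − rank ∂_2 = (12 − 5) − 7 = 0, and the invariant factors of ∂_2 are all 1, so H_1 ≅ 0.
  H_2: rank ker ∂_2 − rank ∂_3 = (8 − 7) − 0 = 1, and there is no ∂_3, so H_2 ≅ Z.

H_0 = Z,  H_1 = 0,  H_2 = Z.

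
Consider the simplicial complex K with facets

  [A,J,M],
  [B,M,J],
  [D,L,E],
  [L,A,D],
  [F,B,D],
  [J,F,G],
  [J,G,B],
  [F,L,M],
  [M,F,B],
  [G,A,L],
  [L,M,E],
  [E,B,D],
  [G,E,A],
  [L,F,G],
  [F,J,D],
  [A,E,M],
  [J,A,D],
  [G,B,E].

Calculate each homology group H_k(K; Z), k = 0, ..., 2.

H_0 ≅ Z,  H_1 ≅ Z ⊕ Z_2,  H_2 = 0.

Take the total order A < B < D < E < F < G < J < L < M on the vertex set. Then K (dimension 2) consists of the simplices:

  0-simplices (9): A, B, D, E, F, G, J, L, M
  1-simplices (27): AD, AE, AG, AJ, AL, AM, BD, BE, BF, BG, BJ, BM, DE, DF, DJ, DL, EG, EL, EM, FG, FJ, FL, FM, GJ, GL, JM, LM
  2-simplices (18): ADJ, ADL, AEG, AEM, AGL, AJM, BDE, BDF, BEG, BFM, BGJ, BJM, DEL, DFJ, ELM, FGJ, FGL, FLM

giving chain groups C_0 ≅ Z^9, C_1 ≅ Z^27, C_2 ≅ Z^18.

Boundary ∂_1: C_1 → C_0 is given by ∂[p,q] = [q] − [p].
This gives a 9×27 integer matrix of rank 8; reducing to Smith normal form yields diagonal entries (1,1,1,1,1,1,1,1).

∂_2: C_2 → C_1 maps a triangle to the signed sum of its edges. For instance
  ∂ADJ = DJ − AJ + AD,
  ∂AJM = JM − AM + AJ.
The 27×18 boundary matrix has rank 18 and Smith normal form diag(1,1,1,1,1,1,1,1,1,1,1,1,1,1,1,1,1,2).

Computing H_k = (kernel of ∂_k) / (image of ∂_{k+1}):

  H_0: rank C_0 − rank ∂_1 = 9 − 8 = 1, and the invariant factors of ∂_1 are all 1, so H_0 = Z.
  H_1: rank ker ∂_1 − rank ∂_2 = (27 − 8) − 18 = 1, and ∂_2 has invariant factor 2 > 1, so H_1 = Z ⊕ Z_2.
  H_2: rank ker ∂_2 − rank ∂_3 = (18 − 18) − 0 = 0, and there is no ∂_3, so H_2 = 0.

(K is a triangulation of the Klein bottle.)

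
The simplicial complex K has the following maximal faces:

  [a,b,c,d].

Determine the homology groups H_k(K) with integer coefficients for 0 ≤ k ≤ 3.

H_0 = Z,  H_1 = 0,  H_2 = 0,  H_3 = 0.

Order the vertices as a < b < c < d. Listing each simplex with vertices in this order, K has dimension 3 with simplices:

  0-simplices (4): a, b, c, d
  1-simplices (6): ab, ac, ad, bc, bd, cd
  2-simplices (4): abc, abd, acd, bcd
  3-simplices (1): abcd

so the chain groups are C_0 ≅ Z^4, C_1 ≅ Z^6, C_2 ≅ Z^4, C_3 ≅ Z^1.

The boundary map ∂_1: C_1 → C_0 sends each edge [p,q] (with p < q) to q − p.
This gives a 4×6 integer matrix of rank 3; reducing to Smith normal form yields diagonal entries (1,1,1).

∂_2: C_2 → C_1 sends each 2-simplex [p,q,r] to [q,r] − [p,r] + [p,q]. For instance
  ∂acd = cd − ad + ac,
  ∂bcd = cd − bd + bc.
This gives a 6×4 integer matrix of rank 3; reducing to Smith normal form yields diagonal entries (1,1,1).

Boundary ∂_3: C_3 → C_2 sends each 3-simplex σ to the alternating sum Σ_i (−1)^i (σ with its i-th vertex removed). For instance
  ∂abcd = bcd − acd + abd − abc.
This gives a 4×1 integer matrix of rank 1; reducing to Smith normal form yields diagonal entries (1).

Now H_k = ker ∂_k / im ∂_{k+1}, so:

  H_0: rank C_0 − rank ∂_1 = 4 − 3 = 1, and the invariant factors of ∂_1 are all 1, so H_0 ≅ Z.
  H_1: rank ker ∂_1 − rank ∂_2 = (6 − 3) − 3 = 0, and the invariant factors of ∂_2 are all 1, so H_1 ≅ 0.
  H_2: rank ker ∂_2 − rank ∂_3 = (4 − 3) − 1 = 0, and the invariant factors of ∂_3 are all 1, so H_2 ≅ 0.
  H_3: rank ker ∂_3 − rank ∂_4 = (1 − 1) − 0 = 0, and there is no ∂_4, so H_3 ≅ 0.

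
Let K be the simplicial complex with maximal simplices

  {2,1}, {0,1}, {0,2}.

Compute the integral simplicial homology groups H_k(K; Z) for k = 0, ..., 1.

We work with the vertex ordering 0 < 1 < 2. The simplices of K, each written with vertices in increasing order, are:

  0-simplices (3): [0], [1], [2]
  1-simplices (3): [0,1], [0,2], [1,2]

giving chain groups C_0 ≅ Z^3, C_1 ≅ Z^3.

The boundary map ∂_1: C_1 → C_0 sends each edge [p,q] (with p < q) to q − p. For instance
  ∂[1,2] = [2] − [1].
The 3×3 boundary matrix has rank 2 and Smith normal form diag(1,1).

From H_k ≅ ker(∂_k) / im(∂_{k+1}) we obtain:

  H_0: rank C_0 − rank ∂_1 = 3 − 2 = 1, and the invariant factors of ∂_1 are all 1, so H_0 ≅ Z.
  H_1: rank ker ∂_1 − rank ∂_2 = (3 − 2) − 0 = 1, and there is no ∂_2, so H_1 ≅ Z.

As a check, the Euler characteristic is 3 − 3 = 0, which agrees with 1 − 1 = 0.

H_0 = Z,  H_1 = Z.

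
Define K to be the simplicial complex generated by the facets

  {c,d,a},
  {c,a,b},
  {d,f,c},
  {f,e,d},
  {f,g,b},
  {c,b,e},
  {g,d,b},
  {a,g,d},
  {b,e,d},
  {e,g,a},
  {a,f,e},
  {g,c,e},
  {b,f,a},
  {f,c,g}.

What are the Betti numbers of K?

b_0 = 1, b_1 = 2, b_2 = 1.

We work with the vertex ordering a < b < c < d < e < f < g. The simplices of K, each written with vertices in increasing order, are:

  0-simplices (7): a, b, c, d, e, f, g
  1-simplices (21): ab, ac, ad, ae, af, ag, bc, bd, be, bf, bg, cd, ce, cf, cg, de, df, dg, ef, eg, fg
  2-simplices (14): abc, abf, acd, adg, aef, aeg, bce, bde, bdg, bfg, cdf, ceg, cfg, def

Hence C_0 ≅ Z^7, C_1 ≅ Z^21, C_2 ≅ Z^14.

∂_1: C_1 → C_0 maps an edge to its endpoints' difference, ∂[p,q] = q − p.
This gives a 7×21 integer matrix of rank 6; reducing to Smith normal form yields diagonal entries (1,1,1,1,1,1).

Boundary ∂_2: C_2 → C_1 sends each 2-simplex [p,q,r] to [q,r] − [p,r] + [p,q]. For instance
  ∂aeg = eg − ag + ae,
  ∂bfg = fg − bg + bf.
As a 21×14 matrix over Z this has rank 13, with invariant factors (1,1,1,1,1,1,1,1,1,1,1,1,1).

Now H_k = ker ∂_k / im ∂_{k+1}, so:

  H_0: rank C_0 − rank ∂_1 = 7 − 6 = 1, and the invariant factors of ∂_1 are all 1, so H_0 = Z.
  H_1: rank ker ∂_1 − rank ∂_2 = (21 − 6) − 13 = 2, and the invariant factors of ∂_2 are all 1, so H_1 = Z^2.
  H_2: rank ker ∂_2 − rank ∂_3 = (14 − 13) − 0 = 1, and there is no ∂_3, so H_2 = Z.

Hence the Betti numbers are b_0 = 1, b_1 = 2, b_2 = 1.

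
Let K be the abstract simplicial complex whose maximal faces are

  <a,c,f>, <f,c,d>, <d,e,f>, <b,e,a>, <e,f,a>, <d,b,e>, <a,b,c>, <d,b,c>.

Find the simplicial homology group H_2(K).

H_2 ≅ Z.

Take the total order a < b < c < d < e < f on the vertex set. Then K (dimension 2) consists of the simplices:

  0-simplices (6): a, b, c, d, e, f
  1-simplices (12): ab, ac, ae, af, bc, bd, be, cd, cf, de, df, ef
  2-simplices (8): abc, abe, acf, aef, bcd, bde, cdf, def

giving chain groups C_0 ≅ Z^6, C_1 ≅ Z^12, C_2 ≅ Z^8.

Boundary ∂_1: C_1 → C_0 is given by ∂[p,q] = [q] − [p].
The resulting 6×12 matrix has rank 5, and its Smith normal form has invariant factors (1,1,1,1,1).

Boundary ∂_2: C_2 → C_1 maps a triangle to the signed sum of its edges. For instance
  ∂bde = de − be + bd,
  ∂def = ef − df + de.
As a 12×8 matrix over Z this has rank 7, with invariant factors (1,1,1,1,1,1,1).

Now H_k = ker ∂_k / im ∂_{k+1}, so:

  H_2: rank ker ∂_2 − rank ∂_3 = (8 − 7) − 0 = 1, and there is no ∂_3, so H_2 ≅ Z.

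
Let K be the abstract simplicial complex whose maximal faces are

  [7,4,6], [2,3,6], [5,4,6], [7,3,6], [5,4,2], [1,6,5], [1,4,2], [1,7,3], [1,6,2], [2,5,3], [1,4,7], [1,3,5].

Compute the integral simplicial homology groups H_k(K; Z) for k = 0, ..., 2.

We work with the vertex ordering 1 < 2 < 3 < 4 < 5 < 6 < 7. The simplices of K, each written with vertices in increasing order, are:

  0-simplices (7): [1], [2], [3], [4], [5], [6], [7]
  1-simplices (18): [1,2], [1,3], [1,4], [1,5], [1,6], [1,7], [2,3], [2,4], [2,5], [2,6], [3,5], [3,6], [3,7], [4,5], [4,6], [4,7], [5,6], [6,7]
  2-simplices (12): [1,2,4], [1,2,6], [1,3,5], [1,3,7], [1,4,7], [1,5,6], [2,3,5], [2,3,6], [2,4,5], [3,6,7], [4,5,6], [4,6,7]

so the chain groups are C_0 ≅ Z^7, C_1 ≅ Z^18, C_2 ≅ Z^12.

The boundary map ∂_1: C_1 → C_0 sends each edge [p,q] (with p < q) to q − p.
This gives a 7×18 integer matrix of rank 6; reducing to Smith normal form yields diagonal entries (1,1,1,1,1,1).

Boundary ∂_2: C_2 → C_1 sends each 2-simplex [p,q,r] to [q,r] − [p,r] + [p,q]. For instance
  ∂[2,3,5] = [3,5] − [2,5] + [2,3],
  ∂[2,3,6] = [3,6] − [2,6] + [2,3].
This gives a 18×12 integer matrix of rank 12; reducing to Smith normal form yields diagonal entries (1,1,1,1,1,1,1,1,1,1,1,2).

From H_k ≅ ker(∂_k) / im(∂_{k+1}) we obtain:

  H_0: rank C_0 − rank ∂_1 = 7 − 6 = 1, and the invariant factors of ∂_1 are all 1, so H_0 ≅ Z.
  H_1: rank ker ∂_1 − rank ∂_2 = (18 − 6) − 12 = 0, and ∂_2 has invariant factor 2 > 1, so H_1 ≅ Z/2Z.
  H_2: rank ker ∂_2 − rank ∂_3 = (12 − 12) − 0 = 0, and there is no ∂_3, so H_2 ≅ 0.

As a check, the Euler characteristic is 7 − 18 + 12 = 1, which agrees with 1 − 0 + 0 = 1.
(K is a triangulation of the real projective plane RP^2.)

H_0 = Z,  H_1 = Z/2Z,  H_2 = 0.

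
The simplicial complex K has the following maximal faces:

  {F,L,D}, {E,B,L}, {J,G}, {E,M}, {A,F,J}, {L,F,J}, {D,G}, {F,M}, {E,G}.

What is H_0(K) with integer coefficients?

We work with the vertex ordering A < B < D < E < F < G < J < L < M. The simplices of K, each written with vertices in increasing order, are:

  0-simplices (9): A, B, D, E, F, G, J, L, M
  1-simplices (15): AF, AJ, BE, BL, DF, DG, DL, EG, EL, EM, FJ, FL, FM, GJ, JL
  2-simplices (4): AFJ, BEL, DFL, FJL

Hence C_0 ≅ Z^9, C_1 ≅ Z^15, C_2 ≅ Z^4.

∂_1: C_1 → C_0 sends each edge [p,q] (with p < q) to q − p. For instance
  ∂GJ = J − G.
The 9×15 boundary matrix has rank 8 and Smith normal form diag(1,1,1,1,1,1,1,1).

∂_2: C_2 → C_1 maps a triangle to the signed sum of its edges. For instance
  ∂FJL = JL − FL + FJ,
  ∂AFJ = FJ − AJ + AF.
The 15×4 boundary matrix has rank 4 and Smith normal form diag(1,1,1,1).

From H_k ≅ ker(∂_k) / im(∂_{k+1}) we obtain:

  H_0: rank C_0 − rank ∂_1 = 9 − 8 = 1, and the invariant factors of ∂_1 are all 1, so H_0 = Z.

H_0 = Z.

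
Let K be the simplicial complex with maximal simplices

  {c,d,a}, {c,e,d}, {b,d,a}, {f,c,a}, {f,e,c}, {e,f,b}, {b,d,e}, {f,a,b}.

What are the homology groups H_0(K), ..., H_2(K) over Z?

H_0 = Z,  H_1 = 0,  H_2 = Z.

Take the total order a < b < c < d < e < f on the vertex set. Then K (dimension 2) consists of the simplices:

  0-simplices (6): a, b, c, d, e, f
  1-simplices (12): ab, ac, ad, af, bd, be, bf, cd, ce, cf, de, ef
  2-simplices (8): abd, abf, acd, acf, bde, bef, cde, cef

giving chain groups C_0 ≅ Z^6, C_1 ≅ Z^12, C_2 ≅ Z^8.

Boundary ∂_1: C_1 → C_0 sends each edge [p,q] (with p < q) to q − p. For instance
  ∂af = f − a.
As a 6×12 matrix over Z this has rank 5, with invariant factors (1,1,1,1,1).

The boundary map ∂_2: C_2 → C_1 acts by ∂[p,q,r] = [q,r] − [p,r] + [p,q]. For instance
  ∂abd = bd − ad + ab,
  ∂bef = ef − bf + be.
This gives a 12×8 integer matrix of rank 7; reducing to Smith normal form yields diagonal entries (1,1,1,1,1,1,1).

Computing H_k = (kernel of ∂_k) / (image of ∂_{k+1}):

  H_0: rank C_0 − rank ∂_1 = 6 − 5 = 1, and the invariant factors of ∂_1 are all 1, so H_0 ≅ Z.
  H_1: rank ker ∂_1 − rank ∂_2 = (12 − 5) − 7 = 0, and the invariant factors of ∂_2 are all 1, so H_1 ≅ 0.
  H_2: rank ker ∂_2 − rank ∂_3 = (8 − 7) − 0 = 1, and there is no ∂_3, so H_2 ≅ Z.

As a check, the Euler characteristic is 6 − 12 + 8 = 2, which agrees with 1 − 0 + 1 = 2.
(K is a triangulation of the 2-sphere S^2.)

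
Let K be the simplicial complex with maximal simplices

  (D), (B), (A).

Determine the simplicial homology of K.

We work with the vertex ordering A < B < D. The simplices of K, each written with vertices in increasing order, are:

  0-simplices (3): A, B, D

so the chain groups are C_0 ≅ Z^3.

Computing H_k = (kernel of ∂_k) / (image of ∂_{k+1}):

  H_0: rank C_0 − rank ∂_1 = 3 − 0 = 3, and there is no ∂_1, so H_0 ≅ Z^3.

H_0 ≅ Z^3.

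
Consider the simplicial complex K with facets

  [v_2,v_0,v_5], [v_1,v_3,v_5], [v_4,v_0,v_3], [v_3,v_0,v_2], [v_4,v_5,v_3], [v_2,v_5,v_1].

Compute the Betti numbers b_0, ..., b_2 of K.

b_0 = 1, b_1 = 1, b_2 = 0.

We work with the vertex ordering v_0 < v_1 < v_2 < v_3 < v_4 < v_5. The simplices of K, each written with vertices in increasing order, are:

  0-simplices (6): [v_0], [v_1], [v_2], [v_3], [v_4], [v_5]
  1-simplices (12): [v_0,v_2], [v_0,v_3], [v_0,v_4], [v_0,v_5], [v_1,v_2], [v_1,v_3], [v_1,v_5], [v_2,v_3], [v_2,v_5], [v_3,v_4], [v_3,v_5], [v_4,v_5]
  2-simplices (6): [v_0,v_2,v_3], [v_0,v_2,v_5], [v_0,v_3,v_4], [v_1,v_2,v_5], [v_1,v_3,v_5], [v_3,v_4,v_5]

Hence C_0 ≅ Z^6, C_1 ≅ Z^12, C_2 ≅ Z^6.

Boundary ∂_1: C_1 → C_0 sends each edge [p,q] (with p < q) to q − p.
The 6×12 boundary matrix has rank 5 and Smith normal form diag(1,1,1,1,1).

Boundary ∂_2: C_2 → C_1 sends each 2-simplex [p,q,r] to [q,r] − [p,r] + [p,q]. For instance
  ∂[v_1,v_3,v_5] = [v_3,v_5] − [v_1,v_5] + [v_1,v_3],
  ∂[v_0,v_3,v_4] = [v_3,v_4] − [v_0,v_4] + [v_0,v_3].
This gives a 12×6 integer matrix of rank 6; reducing to Smith normal form yields diagonal entries (1,1,1,1,1,1).

Now H_k = ker ∂_k / im ∂_{k+1}, so:

  H_0: rank C_0 − rank ∂_1 = 6 − 5 = 1, and the invariant factors of ∂_1 are all 1, so H_0 ≅ Z.
  H_1: rank ker ∂_1 − rank ∂_2 = (12 − 5) − 6 = 1, and the invariant factors of ∂_2 are all 1, so H_1 ≅ Z.
  H_2: rank ker ∂_2 − rank ∂_3 = (6 − 6) − 0 = 0, and there is no ∂_3, so H_2 ≅ 0.

(K is a triangulation of the cylinder S^1 x I.)

Hence the Betti numbers are b_0 = 1, b_1 = 1, b_2 = 0.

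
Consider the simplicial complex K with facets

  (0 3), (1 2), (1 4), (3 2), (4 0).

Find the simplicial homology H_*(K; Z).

H_0 ≅ Z,  H_1 ≅ Z.

Order the vertices as 0 < 1 < 2 < 3 < 4. Listing each simplex with vertices in this order, K has dimension 1 with simplices:

  0-simplices (5): [0], [1], [2], [3], [4]
  1-simplices (5): [0,3], [0,4], [1,2], [1,4], [2,3]

Hence C_0 ≅ Z^5, C_1 ≅ Z^5.

Boundary ∂_1: C_1 → C_0 maps an edge to its endpoints' difference, ∂[p,q] = q − p.
As a 5×5 matrix over Z this has rank 4, with invariant factors (1,1,1,1).

From H_k ≅ ker(∂_k) / im(∂_{k+1}) we obtain:

  H_0: rank C_0 − rank ∂_1 = 5 − 4 = 1, and the invariant factors of ∂_1 are all 1, so H_0 ≅ Z.
  H_1: rank ker ∂_1 − rank ∂_2 = (5 − 4) − 0 = 1, and there is no ∂_2, so H_1 ≅ Z.

As a check, the Euler characteristic is 5 − 5 = 0, which agrees with 1 − 1 = 0.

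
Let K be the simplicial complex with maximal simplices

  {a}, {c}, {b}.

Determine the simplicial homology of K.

H_0 ≅ Z^3.

Order the vertices as a < b < c. Listing each simplex with vertices in this order, K has dimension 0 with simplices:

  0-simplices (3): a, b, c

giving chain groups C_0 ≅ Z^3.

Reading off H_k = ker ∂_k / im ∂_{k+1}:

  H_0: rank C_0 − rank ∂_1 = 3 − 0 = 3, and there is no ∂_1, so H_0 ≅ Z^3.

(K is a triangulation of a set of 3 points.)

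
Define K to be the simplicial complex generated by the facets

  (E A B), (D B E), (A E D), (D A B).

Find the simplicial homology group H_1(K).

H_1 = 0.

Order the vertices as A < B < D < E. Listing each simplex with vertices in this order, K has dimension 2 with simplices:

  0-simplices (4): A, B, D, E
  1-simplices (6): AB, AD, AE, BD, BE, DE
  2-simplices (4): ABD, ABE, ADE, BDE

Hence C_0 ≅ Z^4, C_1 ≅ Z^6, C_2 ≅ Z^4.

The boundary map ∂_1: C_1 → C_0 maps an edge to its endpoints' difference, ∂[p,q] = q − p.
The resulting 4×6 matrix has rank 3, and its Smith normal form has invariant factors (1,1,1).

Boundary ∂_2: C_2 → C_1 sends each 2-simplex [p,q,r] to [q,r] − [p,r] + [p,q]. For instance
  ∂ABD = BD − AD + AB,
  ∂ADE = DE − AE + AD.
As a 6×4 matrix over Z this has rank 3, with invariant factors (1,1,1).

Computing H_k = (kernel of ∂_k) / (image of ∂_{k+1}):

  H_1: rank ker ∂_1 − rank ∂_2 = (6 − 3) − 3 = 0, and the invariant factors of ∂_2 are all 1, so H_1 = 0.

(K is a triangulation of the 2-sphere S^2.)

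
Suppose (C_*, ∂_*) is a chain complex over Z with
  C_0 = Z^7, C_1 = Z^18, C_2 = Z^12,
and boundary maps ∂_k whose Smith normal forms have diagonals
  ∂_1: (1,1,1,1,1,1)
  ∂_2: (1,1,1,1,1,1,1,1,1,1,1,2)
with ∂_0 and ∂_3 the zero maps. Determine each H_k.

H_0 = Z,  H_1 = Z/2Z,  H_2 = 0.

H_0: b_0 = 7 − 0 − 6 = 1; torsion from ∂_1 factors > 1: none. So H_0 = Z.
H_1: b_1 = 18 − 6 − 12 = 0; torsion from ∂_2 factors > 1: [2]. So H_1 = Z/2Z.
H_2: b_2 = 12 − 12 − 0 = 0; torsion from ∂_3 factors > 1: none. So H_2 = 0.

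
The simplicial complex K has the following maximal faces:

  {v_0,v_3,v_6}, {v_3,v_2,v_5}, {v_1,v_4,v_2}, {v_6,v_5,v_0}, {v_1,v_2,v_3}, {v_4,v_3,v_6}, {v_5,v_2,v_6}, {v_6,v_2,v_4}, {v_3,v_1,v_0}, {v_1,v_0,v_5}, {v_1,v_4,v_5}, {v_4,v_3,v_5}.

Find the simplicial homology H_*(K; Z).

Order the vertices as v_0 < v_1 < v_2 < v_3 < v_4 < v_5 < v_6. Listing each simplex with vertices in this order, K has dimension 2 with simplices:

  0-simplices (7): [v_0], [v_1], [v_2], [v_3], [v_4], [v_5], [v_6]
  1-simplices (18): (18 of them)
  2-simplices (12): (12 of them)

Hence C_0 ≅ Z^7, C_1 ≅ Z^18, C_2 ≅ Z^12.

∂_1: C_1 → C_0 is given by ∂[p,q] = [q] − [p]. For instance
  ∂[v_1,v_5] = [v_5] − [v_1].
The resulting 7×18 matrix has rank 6, and its Smith normal form has invariant factors (1,1,1,1,1,1).

Boundary ∂_2: C_2 → C_1 sends each 2-simplex [p,q,r] to [q,r] − [p,r] + [p,q]. For instance
  ∂[v_2,v_3,v_5] = [v_3,v_5] − [v_2,v_5] + [v_2,v_3],
  ∂[v_1,v_2,v_4] = [v_2,v_4] − [v_1,v_4] + [v_1,v_2].
The resulting 18×12 matrix has rank 12, and its Smith normal form has invariant factors (1,1,1,1,1,1,1,1,1,1,1,2).

Reading off H_k = ker ∂_k / im ∂_{k+1}:

  H_0: rank C_0 − rank ∂_1 = 7 − 6 = 1, and the invariant factors of ∂_1 are all 1, so H_0 = Z.
  H_1: rank ker ∂_1 − rank ∂_2 = (18 − 6) − 12 = 0, and ∂_2 has invariant factor 2 > 1, so H_1 = Z/2.
  H_2: rank ker ∂_2 − rank ∂_3 = (12 − 12) − 0 = 0, and there is no ∂_3, so H_2 = 0.

H_0 = Z,  H_1 = Z/2,  H_2 = 0.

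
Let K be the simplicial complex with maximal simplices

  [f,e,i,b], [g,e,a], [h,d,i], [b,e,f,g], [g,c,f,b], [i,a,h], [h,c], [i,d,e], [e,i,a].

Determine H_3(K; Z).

Take the total order a < b < c < d < e < f < g < h < i on the vertex set. Then K (dimension 3) consists of the simplices:

  0-simplices (9): a, b, c, d, e, f, g, h, i
  1-simplices (21): ae, ag, ah, ai, bc, be, bf, bg, bi, cf, cg, ch, de, dh, di, ef, eg, ei, fg, fi, hi
  2-simplices (15): aeg, aei, ahi, bcf, bcg, bef, beg, bei, bfg, bfi, cfg, dei, dhi, efg, efi
  3-simplices (3): bcfg, befg, befi

so the chain groups are C_0 ≅ Z^9, C_1 ≅ Z^21, C_2 ≅ Z^15, C_3 ≅ Z^3.

∂_1: C_1 → C_0 maps an edge to its endpoints' difference, ∂[p,q] = q − p.
As a 9×21 matrix over Z this has rank 8, with invariant factors (1,1,1,1,1,1,1,1).

The boundary map ∂_2: C_2 → C_1 sends each 2-simplex [p,q,r] to [q,r] − [p,r] + [p,q]. For instance
  ∂bcg = cg − bg + bc,
  ∂cfg = fg − cg + cf.
As a 21×15 matrix over Z this has rank 12, with invariant factors (1,1,1,1,1,1,1,1,1,1,1,1).

The boundary map ∂_3: C_3 → C_2 sends each 3-simplex σ to the alternating sum Σ_i (−1)^i (σ with its i-th vertex removed). For instance
  ∂bcfg = cfg − bfg + bcg − bcf,
  ∂befg = efg − bfg + beg − bef.
The 15×3 boundary matrix has rank 3 and Smith normal form diag(1,1,1).

Reading off H_k = ker ∂_k / im ∂_{k+1}:

  H_3: rank ker ∂_3 − rank ∂_4 = (3 − 3) − 0 = 0, and there is no ∂_4, so H_3 ≅ 0.

H_3 = 0.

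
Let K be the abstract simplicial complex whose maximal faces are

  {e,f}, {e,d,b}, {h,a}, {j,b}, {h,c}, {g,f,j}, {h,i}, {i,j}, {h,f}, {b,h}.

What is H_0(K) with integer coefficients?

H_0 = Z.

Take the total order a < b < c < d < e < f < g < h < i < j on the vertex set. Then K (dimension 2) consists of the simplices:

  0-simplices (10): a, b, c, d, e, f, g, h, i, j
  1-simplices (14): ah, bd, be, bh, bj, ch, de, ef, fg, fh, fj, gj, hi, ij
  2-simplices (2): bde, fgj

giving chain groups C_0 ≅ Z^10, C_1 ≅ Z^14, C_2 ≅ Z^2.

∂_1: C_1 → C_0 is given by ∂[p,q] = [q] − [p].
As a 10×14 matrix over Z this has rank 9, with invariant factors (1,1,1,1,1,1,1,1,1).

Boundary ∂_2: C_2 → C_1 maps a triangle to the signed sum of its edges. For instance
  ∂bde = de − be + bd,
  ∂fgj = gj − fj + fg.
The resulting 14×2 matrix has rank 2, and its Smith normal form has invariant factors (1,1).

From H_k ≅ ker(∂_k) / im(∂_{k+1}) we obtain:

  H_0: rank C_0 − rank ∂_1 = 10 − 9 = 1, and the invariant factors of ∂_1 are all 1, so H_0 ≅ Z.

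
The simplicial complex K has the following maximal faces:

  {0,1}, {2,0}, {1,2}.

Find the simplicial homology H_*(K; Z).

H_0 = Z,  H_1 = Z.

We work with the vertex ordering 0 < 1 < 2. The simplices of K, each written with vertices in increasing order, are:

  0-simplices (3): [0], [1], [2]
  1-simplices (3): [0,1], [0,2], [1,2]

Hence C_0 ≅ Z^3, C_1 ≅ Z^3.

Boundary ∂_1: C_1 → C_0 maps an edge to its endpoints' difference, ∂[p,q] = q − p. For instance
  ∂[1,2] = [2] − [1].
This gives a 3×3 integer matrix of rank 2; reducing to Smith normal form yields diagonal entries (1,1).

Computing H_k = (kernel of ∂_k) / (image of ∂_{k+1}):

  H_0: rank C_0 − rank ∂_1 = 3 − 2 = 1, and the invariant factors of ∂_1 are all 1, so H_0 ≅ Z.
  H_1: rank ker ∂_1 − rank ∂_2 = (3 − 2) − 0 = 1, and there is no ∂_2, so H_1 ≅ Z.

As a check, the Euler characteristic is 3 − 3 = 0, which agrees with 1 − 1 = 0.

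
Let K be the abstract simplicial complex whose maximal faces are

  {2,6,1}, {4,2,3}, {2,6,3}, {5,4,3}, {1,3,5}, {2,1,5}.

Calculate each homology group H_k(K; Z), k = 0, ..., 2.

We work with the vertex ordering 1 < 2 < 3 < 4 < 5 < 6. The simplices of K, each written with vertices in increasing order, are:

  0-simplices (6): [1], [2], [3], [4], [5], [6]
  1-simplices (12): [1,2], [1,3], [1,5], [1,6], [2,3], [2,4], [2,5], [2,6], [3,4], [3,5], [3,6], [4,5]
  2-simplices (6): [1,2,5], [1,2,6], [1,3,5], [2,3,4], [2,3,6], [3,4,5]

so the chain groups are C_0 ≅ Z^6, C_1 ≅ Z^12, C_2 ≅ Z^6.

The boundary map ∂_1: C_1 → C_0 maps an edge to its endpoints' difference, ∂[p,q] = q − p.
As a 6×12 matrix over Z this has rank 5, with invariant factors (1,1,1,1,1).

The boundary map ∂_2: C_2 → C_1 maps a triangle to the signed sum of its edges. For instance
  ∂[2,3,6] = [3,6] − [2,6] + [2,3],
  ∂[1,2,6] = [2,6] − [1,6] + [1,2].
As a 12×6 matrix over Z this has rank 6, with invariant factors (1,1,1,1,1,1).

Reading off H_k = ker ∂_k / im ∂_{k+1}:

  H_0: rank C_0 − rank ∂_1 = 6 − 5 = 1, and the invariant factors of ∂_1 are all 1, so H_0 ≅ Z.
  H_1: rank ker ∂_1 − rank ∂_2 = (12 − 5) − 6 = 1, and the invariant factors of ∂_2 are all 1, so H_1 ≅ Z.
  H_2: rank ker ∂_2 − rank ∂_3 = (6 − 6) − 0 = 0, and there is no ∂_3, so H_2 ≅ 0.

H_0 ≅ Z,  H_1 ≅ Z,  H_2 = 0.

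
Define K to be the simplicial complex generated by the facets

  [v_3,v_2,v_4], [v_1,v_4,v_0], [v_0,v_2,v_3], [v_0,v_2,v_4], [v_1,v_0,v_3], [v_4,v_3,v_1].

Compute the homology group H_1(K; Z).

Fix the vertex order v_0 < v_1 < v_2 < v_3 < v_4 and write every simplex with vertices in increasing order. Then dim K = 2 and the simplices of K are:

  0-simplices (5): [v_0], [v_1], [v_2], [v_3], [v_4]
  1-simplices (9): [v_0,v_1], [v_0,v_2], [v_0,v_3], [v_0,v_4], [v_1,v_3], [v_1,v_4], [v_2,v_3], [v_2,v_4], [v_3,v_4]
  2-simplices (6): [v_0,v_1,v_3], [v_0,v_1,v_4], [v_0,v_2,v_3], [v_0,v_2,v_4], [v_1,v_3,v_4], [v_2,v_3,v_4]

so the chain groups are C_0 ≅ Z^5, C_1 ≅ Z^9, C_2 ≅ Z^6.

Boundary ∂_1: C_1 → C_0 maps an edge to its endpoints' difference, ∂[p,q] = q − p. For instance
  ∂[v_0,v_2] = [v_2] − [v_0].
The resulting 5×9 matrix has rank 4, and its Smith normal form has invariant factors (1,1,1,1).

∂_2: C_2 → C_1 acts by ∂[p,q,r] = [q,r] − [p,r] + [p,q]. For instance
  ∂[v_1,v_3,v_4] = [v_3,v_4] − [v_1,v_4] + [v_1,v_3],
  ∂[v_0,v_1,v_3] = [v_1,v_3] − [v_0,v_3] + [v_0,v_1].
As a 9×6 matrix over Z this has rank 5, with invariant factors (1,1,1,1,1).

Now H_k = ker ∂_k / im ∂_{k+1}, so:

  H_1: rank ker ∂_1 − rank ∂_2 = (9 − 4) − 5 = 0, and the invariant factors of ∂_2 are all 1, so H_1 ≅ 0.

H_1 = 0.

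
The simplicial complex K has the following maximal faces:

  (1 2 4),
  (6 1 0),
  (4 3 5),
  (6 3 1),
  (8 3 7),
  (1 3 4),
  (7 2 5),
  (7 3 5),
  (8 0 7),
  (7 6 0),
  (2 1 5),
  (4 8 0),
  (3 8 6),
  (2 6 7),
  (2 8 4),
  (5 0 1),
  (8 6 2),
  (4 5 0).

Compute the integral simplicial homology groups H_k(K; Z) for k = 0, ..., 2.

Take the total order 0 < 1 < 2 < 3 < 4 < 5 < 6 < 7 < 8 on the vertex set. Then K (dimension 2) consists of the simplices:

  0-simplices (9): [0], [1], [2], [3], [4], [5], [6], [7], [8]
  1-simplices (27): (27 of them)
  2-simplices (18): [0,1,5], [0,1,6], [0,4,5], [0,4,8], [0,6,7], [0,7,8], [1,2,4], [1,2,5], [1,3,4], [1,3,6], [2,4,8], [2,5,7], [2,6,7], [2,6,8], [3,4,5], [3,5,7], [3,6,8], [3,7,8]

so the chain groups are C_0 ≅ Z^9, C_1 ≅ Z^27, C_2 ≅ Z^18.

The boundary map ∂_1: C_1 → C_0 maps an edge to its endpoints' difference, ∂[p,q] = q − p. For instance
  ∂[2,8] = [8] − [2].
As a 9×27 matrix over Z this has rank 8, with invariant factors (1,1,1,1,1,1,1,1).

∂_2: C_2 → C_1 maps a triangle to the signed sum of its edges. For instance
  ∂[0,1,5] = [1,5] − [0,5] + [0,1],
  ∂[0,6,7] = [6,7] − [0,7] + [0,6].
As a 27×18 matrix over Z this has rank 18, with invariant factors (1,1,1,1,1,1,1,1,1,1,1,1,1,1,1,1,1,2).

Reading off H_k = ker ∂_k / im ∂_{k+1}:

  H_0: rank C_0 − rank ∂_1 = 9 − 8 = 1, and the invariant factors of ∂_1 are all 1, so H_0 = Z.
  H_1: rank ker ∂_1 − rank ∂_2 = (27 − 8) − 18 = 1, and ∂_2 has invariant factor 2 > 1, so H_1 = Z ⊕ Z/2Z.
  H_2: rank ker ∂_2 − rank ∂_3 = (18 − 18) − 0 = 0, and there is no ∂_3, so H_2 = 0.

(K is a triangulation of the Klein bottle.)

H_0 = Z,  H_1 = Z ⊕ Z/2Z,  H_2 = 0.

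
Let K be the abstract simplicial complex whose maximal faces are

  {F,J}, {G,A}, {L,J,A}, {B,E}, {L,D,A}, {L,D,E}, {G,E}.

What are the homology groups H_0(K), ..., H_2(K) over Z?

K has 8 vertices, 11 edges, 3 triangles.
rank ∂_0 = 0, rank ∂_1 = 7 ⇒ b_0 = 8 − 0 − 7 = 1; all invariant factors of ∂_1 are 1 so no torsion. So H_0 = Z.
rank ∂_1 = 7, rank ∂_2 = 3 ⇒ b_1 = 11 − 7 − 3 = 1; all invariant factors of ∂_2 are 1 so no torsion. So H_1 = Z.
rank ∂_2 = 3, rank ∂_3 = 0 ⇒ b_2 = 3 − 3 − 0 = 0. So H_2 = 0.

H_0 = Z,  H_1 = Z,  H_2 = 0.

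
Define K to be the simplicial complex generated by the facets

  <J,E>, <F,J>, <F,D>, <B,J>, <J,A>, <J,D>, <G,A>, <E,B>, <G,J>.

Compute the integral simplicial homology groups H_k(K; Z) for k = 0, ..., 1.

Take the total order A < B < D < E < F < G < J on the vertex set. Then K (dimension 1) consists of the simplices:

  0-simplices (7): A, B, D, E, F, G, J
  1-simplices (9): AG, AJ, BE, BJ, DF, DJ, EJ, FJ, GJ

Hence C_0 ≅ Z^7, C_1 ≅ Z^9.

∂_1: C_1 → C_0 is given by ∂[p,q] = [q] − [p]. For instance
  ∂DJ = J − D.
The 7×9 boundary matrix has rank 6 and Smith normal form diag(1,1,1,1,1,1).

Computing H_k = (kernel of ∂_k) / (image of ∂_{k+1}):

  H_0: rank C_0 − rank ∂_1 = 7 − 6 = 1, and the invariant factors of ∂_1 are all 1, so H_0 ≅ Z.
  H_1: rank ker ∂_1 − rank ∂_2 = (9 − 6) − 0 = 3, and there is no ∂_2, so H_1 ≅ Z^3.

As a check, the Euler characteristic is 7 − 9 = -2, which agrees with 1 − 3 = -2.

H_0 ≅ Z,  H_1 ≅ Z^3.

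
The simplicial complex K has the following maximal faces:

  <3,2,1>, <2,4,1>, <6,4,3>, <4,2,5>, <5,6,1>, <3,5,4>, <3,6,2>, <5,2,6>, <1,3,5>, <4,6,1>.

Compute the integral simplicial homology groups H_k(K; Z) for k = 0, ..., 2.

Order the vertices as 1 < 2 < 3 < 4 < 5 < 6. Listing each simplex with vertices in this order, K has dimension 2 with simplices:

  0-simplices (6): [1], [2], [3], [4], [5], [6]
  1-simplices (15): [1,2], [1,3], [1,4], [1,5], [1,6], [2,3], [2,4], [2,5], [2,6], [3,4], [3,5], [3,6], [4,5], [4,6], [5,6]
  2-simplices (10): [1,2,3], [1,2,4], [1,3,5], [1,4,6], [1,5,6], [2,3,6], [2,4,5], [2,5,6], [3,4,5], [3,4,6]

Hence C_0 ≅ Z^6, C_1 ≅ Z^15, C_2 ≅ Z^10.

The boundary map ∂_1: C_1 → C_0 is given by ∂[p,q] = [q] − [p]. For instance
  ∂[1,5] = [5] − [1].
As a 6×15 matrix over Z this has rank 5, with invariant factors (1,1,1,1,1).

Boundary ∂_2: C_2 → C_1 acts by ∂[p,q,r] = [q,r] − [p,r] + [p,q]. For instance
  ∂[1,2,3] = [2,3] − [1,3] + [1,2],
  ∂[2,3,6] = [3,6] − [2,6] + [2,3].
This gives a 15×10 integer matrix of rank 10; reducing to Smith normal form yields diagonal entries (1,1,1,1,1,1,1,1,1,2).

Computing H_k = (kernel of ∂_k) / (image of ∂_{k+1}):

  H_0: rank C_0 − rank ∂_1 = 6 − 5 = 1, and the invariant factors of ∂_1 are all 1, so H_0 = Z.
  H_1: rank ker ∂_1 − rank ∂_2 = (15 − 5) − 10 = 0, and ∂_2 has invariant factor 2 > 1, so H_1 = Z/2Z.
  H_2: rank ker ∂_2 − rank ∂_3 = (10 − 10) − 0 = 0, and there is no ∂_3, so H_2 = 0.

H_0 = Z,  H_1 = Z/2Z,  H_2 = 0.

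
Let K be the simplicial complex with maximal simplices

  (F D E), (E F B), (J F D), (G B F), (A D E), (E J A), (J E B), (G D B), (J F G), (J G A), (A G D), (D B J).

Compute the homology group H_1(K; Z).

H_1 ≅ Z/2.

Take the total order A < B < D < E < F < G < J on the vertex set. Then K (dimension 2) consists of the simplices:

  0-simplices (7): A, B, D, E, F, G, J
  1-simplices (18): AD, AE, AG, AJ, BD, BE, BF, BG, BJ, DE, DF, DG, DJ, EF, EJ, FG, FJ, GJ
  2-simplices (12): ADE, ADG, AEJ, AGJ, BDG, BDJ, BEF, BEJ, BFG, DEF, DFJ, FGJ

so the chain groups are C_0 ≅ Z^7, C_1 ≅ Z^18, C_2 ≅ Z^12.

The boundary map ∂_1: C_1 → C_0 is given by ∂[p,q] = [q] − [p]. For instance
  ∂BD = D − B.
As a 7×18 matrix over Z this has rank 6, with invariant factors (1,1,1,1,1,1).

∂_2: C_2 → C_1 sends each 2-simplex [p,q,r] to [q,r] − [p,r] + [p,q]. For instance
  ∂DFJ = FJ − DJ + DF,
  ∂BFG = FG − BG + BF.
The resulting 18×12 matrix has rank 12, and its Smith normal form has invariant factors (1,1,1,1,1,1,1,1,1,1,1,2).

From H_k ≅ ker(∂_k) / im(∂_{k+1}) we obtain:

  H_1: rank ker ∂_1 − rank ∂_2 = (18 − 6) − 12 = 0, and ∂_2 has invariant factor 2 > 1, so H_1 ≅ Z/2.

(K is a triangulation of the real projective plane RP^2.)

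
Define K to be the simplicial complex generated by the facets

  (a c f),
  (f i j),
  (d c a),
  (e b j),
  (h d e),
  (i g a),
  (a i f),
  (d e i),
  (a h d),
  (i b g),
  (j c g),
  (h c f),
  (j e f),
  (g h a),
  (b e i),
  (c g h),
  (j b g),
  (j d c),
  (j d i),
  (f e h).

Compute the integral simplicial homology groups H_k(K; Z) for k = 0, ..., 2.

Take the total order a < b < c < d < e < f < g < h < i < j on the vertex set. Then K (dimension 2) consists of the simplices:

  0-simplices (10): a, b, c, d, e, f, g, h, i, j
  1-simplices (30): ac, ad, af, ag, ah, ai, be, bg, bi, bj, cd, cf, cg, ch, cj, de, dh, di, dj, ef, eh, ei, ej, fh, fi, fj, gh, gi, gj, ij
  2-simplices (20): acd, acf, adh, afi, agh, agi, bei, bej, bgi, bgj, cdj, cfh, cgh, cgj, deh, dei, dij, efh, efj, fij

giving chain groups C_0 ≅ Z^10, C_1 ≅ Z^30, C_2 ≅ Z^20.

Boundary ∂_1: C_1 → C_0 sends each edge [p,q] (with p < q) to q − p. For instance
  ∂eh = h − e.
This gives a 10×30 integer matrix of rank 9; reducing to Smith normal form yields diagonal entries (1,1,1,1,1,1,1,1,1).

The boundary map ∂_2: C_2 → C_1 sends each 2-simplex [p,q,r] to [q,r] − [p,r] + [p,q]. For instance
  ∂bgi = gi − bi + bg,
  ∂agh = gh − ah + ag.
The resulting 30×20 matrix has rank 20, and its Smith normal form has invariant factors (1,1,1,1,1,1,1,1,1,1,1,1,1,1,1,1,1,1,1,2).

Reading off H_k = ker ∂_k / im ∂_{k+1}:

  H_0: rank C_0 − rank ∂_1 = 10 − 9 = 1, and the invariant factors of ∂_1 are all 1, so H_0 ≅ Z.
  H_1: rank ker ∂_1 − rank ∂_2 = (30 − 9) − 20 = 1, and ∂_2 has invariant factor 2 > 1, so H_1 ≅ Z ⊕ Z/2Z.
  H_2: rank ker ∂_2 − rank ∂_3 = (20 − 20) − 0 = 0, and there is no ∂_3, so H_2 ≅ 0.

H_0 = Z,  H_1 = Z ⊕ Z/2Z,  H_2 = 0.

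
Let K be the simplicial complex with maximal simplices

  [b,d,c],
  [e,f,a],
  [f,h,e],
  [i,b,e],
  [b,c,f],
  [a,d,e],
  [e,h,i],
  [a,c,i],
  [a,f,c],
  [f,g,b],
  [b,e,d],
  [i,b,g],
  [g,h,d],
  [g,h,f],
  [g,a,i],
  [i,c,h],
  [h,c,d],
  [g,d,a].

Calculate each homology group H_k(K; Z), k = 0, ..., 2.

Fix the vertex order a < b < c < d < e < f < g < h < i and write every simplex with vertices in increasing order. Then dim K = 2 and the simplices of K are:

  0-simplices (9): a, b, c, d, e, f, g, h, i
  1-simplices (27): ac, ad, ae, af, ag, ai, bc, bd, be, bf, bg, bi, cd, cf, ch, ci, de, dg, dh, ef, eh, ei, fg, fh, gh, gi, hi
  2-simplices (18): acf, aci, ade, adg, aef, agi, bcd, bcf, bde, bei, bfg, bgi, cdh, chi, dgh, efh, ehi, fgh

Hence C_0 ≅ Z^9, C_1 ≅ Z^27, C_2 ≅ Z^18.

Boundary ∂_1: C_1 → C_0 sends each edge [p,q] (with p < q) to q − p.
The resulting 9×27 matrix has rank 8, and its Smith normal form has invariant factors (1,1,1,1,1,1,1,1).

Boundary ∂_2: C_2 → C_1 maps a triangle to the signed sum of its edges. For instance
  ∂aci = ci − ai + ac,
  ∂agi = gi − ai + ag.
This gives a 27×18 integer matrix of rank 17; reducing to Smith normal form yields diagonal entries (1,1,1,1,1,1,1,1,1,1,1,1,1,1,1,1,1).

From H_k ≅ ker(∂_k) / im(∂_{k+1}) we obtain:

  H_0: rank C_0 − rank ∂_1 = 9 − 8 = 1, and the invariant factors of ∂_1 are all 1, so H_0 = Z.
  H_1: rank ker ∂_1 − rank ∂_2 = (27 − 8) − 17 = 2, and the invariant factors of ∂_2 are all 1, so H_1 = Z^2.
  H_2: rank ker ∂_2 − rank ∂_3 = (18 − 17) − 0 = 1, and there is no ∂_3, so H_2 = Z.

H_0 ≅ Z,  H_1 ≅ Z^2,  H_2 ≅ Z.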